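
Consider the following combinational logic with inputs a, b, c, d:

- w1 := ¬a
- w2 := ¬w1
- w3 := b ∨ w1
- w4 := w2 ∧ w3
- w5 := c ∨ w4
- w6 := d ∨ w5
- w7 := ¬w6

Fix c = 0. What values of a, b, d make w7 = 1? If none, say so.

w7 = ¬w6 must be 1, so w6 = 0.
w6 = d ∨ w5 must be 0, so both d = 0 and w5 = 0.
Check with c = 0 and a=0, b=0, d=0:
w1 = ¬a = ¬0 = 1
w2 = ¬w1 = ¬1 = 0
w3 = b ∨ w1 = 0 ∨ 1 = 1
w4 = w2 ∧ w3 = 0 ∧ 1 = 0
w5 = c ∨ w4 = 0 ∨ 0 = 0
w6 = d ∨ w5 = 0 ∨ 0 = 0
w7 = ¬w6 = ¬0 = 1
So w7 = 1.

a=0 b=0 d=0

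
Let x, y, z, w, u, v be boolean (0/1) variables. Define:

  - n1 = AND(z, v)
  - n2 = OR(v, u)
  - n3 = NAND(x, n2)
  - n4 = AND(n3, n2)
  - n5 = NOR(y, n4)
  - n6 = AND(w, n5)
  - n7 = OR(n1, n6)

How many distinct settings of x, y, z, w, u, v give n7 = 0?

n7 = OR(n1, n6) must be 0, so both n1 = 0 and n6 = 0.
n1 = AND(z, v) must be 0, so at least one of z, v is 0.
n6 = AND(w, n5) must be 0, so at least one of w, n5 is 0.
Enumerating the 64 input combinations, 40 give n7 = 0 and 24 give n7 = 1.

40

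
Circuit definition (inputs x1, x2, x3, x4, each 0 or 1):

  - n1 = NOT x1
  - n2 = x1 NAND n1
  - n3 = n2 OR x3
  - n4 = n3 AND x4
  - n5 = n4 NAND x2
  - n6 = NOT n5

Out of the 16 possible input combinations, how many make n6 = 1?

n6 = NOT n5 must be 1, so n5 = 0.
n5 = n4 NAND x2 must be 0, so both n4 = 1 and x2 = 1.
n4 = n3 AND x4 must be 1, so both n3 = 1 and x4 = 1.
Satisfying assignments:
  x1=0, x2=1, x3=0, x4=1
  x1=0, x2=1, x3=1, x4=1
  x1=1, x2=1, x3=0, x4=1
  x1=1, x2=1, x3=1, x4=1

4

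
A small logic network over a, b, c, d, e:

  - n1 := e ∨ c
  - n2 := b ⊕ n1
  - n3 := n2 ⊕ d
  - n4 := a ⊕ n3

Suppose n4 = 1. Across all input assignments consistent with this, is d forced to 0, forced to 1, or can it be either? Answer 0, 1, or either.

either

Both values of d occur among assignments with n4 = 1:
  d=0: a=0, b=0, c=0, d=0, e=1
  d=1: a=0, b=0, c=0, d=1, e=0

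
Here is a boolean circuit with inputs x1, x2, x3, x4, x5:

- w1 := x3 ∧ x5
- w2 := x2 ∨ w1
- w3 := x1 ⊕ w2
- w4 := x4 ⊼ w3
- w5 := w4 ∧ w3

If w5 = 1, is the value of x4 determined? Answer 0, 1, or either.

w5 = w4 ∧ w3 must be 1, so both w4 = 1 and w3 = 1.
w4 = x4 ⊼ w3 must be 1, so at least one of x4, w3 is 0.
w3 = x1 ⊕ w2 must be 1, so x1 and w2 differ.
Every assignment with w5 = 1 has x4 = 0; there are 8 such assignment(s).

0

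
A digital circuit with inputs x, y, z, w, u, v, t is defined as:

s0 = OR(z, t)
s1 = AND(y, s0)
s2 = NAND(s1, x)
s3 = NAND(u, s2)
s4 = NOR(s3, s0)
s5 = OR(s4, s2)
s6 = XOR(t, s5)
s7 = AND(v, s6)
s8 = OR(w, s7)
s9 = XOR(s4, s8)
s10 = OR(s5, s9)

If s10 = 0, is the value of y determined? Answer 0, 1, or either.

s10 = OR(s5, s9) must be 0, so both s5 = 0 and s9 = 0.
Every assignment with s10 = 0 has y = 1; there are 8 such assignment(s).

1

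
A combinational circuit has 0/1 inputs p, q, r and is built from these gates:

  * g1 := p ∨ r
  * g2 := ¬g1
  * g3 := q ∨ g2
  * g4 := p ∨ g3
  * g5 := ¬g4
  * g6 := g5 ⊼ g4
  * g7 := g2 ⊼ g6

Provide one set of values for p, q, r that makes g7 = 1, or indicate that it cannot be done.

Check with p=1 q=0 r=0:
g1 = p ∨ r = 1 ∨ 0 = 1
g2 = ¬g1 = ¬1 = 0
g3 = q ∨ g2 = 0 ∨ 0 = 0
g4 = p ∨ g3 = 1 ∨ 0 = 1
g5 = ¬g4 = ¬1 = 0
g6 = g5 ⊼ g4 = 0 ⊼ 1 = 1
g7 = g2 ⊼ g6 = 0 ⊼ 1 = 1
So g7 = 1 as required.

p=1 q=0 r=0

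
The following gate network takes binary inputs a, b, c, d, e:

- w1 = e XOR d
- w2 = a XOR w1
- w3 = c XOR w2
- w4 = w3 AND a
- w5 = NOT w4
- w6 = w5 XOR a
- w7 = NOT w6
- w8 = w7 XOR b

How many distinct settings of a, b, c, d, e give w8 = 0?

w8 = w7 XOR b must be 0, so w7 and b are equal.
Enumerating the 32 input combinations, 16 give w8 = 0 and 16 give w8 = 1.

16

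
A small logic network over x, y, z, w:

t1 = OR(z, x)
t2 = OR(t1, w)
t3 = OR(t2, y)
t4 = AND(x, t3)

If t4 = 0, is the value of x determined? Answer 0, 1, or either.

0

t4 = AND(x, t3) must be 0, so at least one of x, t3 is 0.
Every assignment with t4 = 0 has x = 0; there are 8 such assignment(s).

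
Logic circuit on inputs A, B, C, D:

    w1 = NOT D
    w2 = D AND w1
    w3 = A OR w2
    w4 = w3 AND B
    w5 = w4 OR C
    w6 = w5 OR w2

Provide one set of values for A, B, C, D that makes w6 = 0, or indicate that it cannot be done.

w6 = w5 OR w2 must be 0, so both w5 = 0 and w2 = 0.
w5 = w4 OR C must be 0, so both w4 = 0 and C = 0.
w2 = D AND w1 must be 0, so at least one of D, w1 is 0.
Check with A=0, B=1, C=0, D=1:
w1 = NOT D = NOT 1 = 0
w2 = D AND w1 = 1 AND 0 = 0
w3 = A OR w2 = 0 OR 0 = 0
w4 = w3 AND B = 0 AND 1 = 0
w5 = w4 OR C = 0 OR 0 = 0
w6 = w5 OR w2 = 0 OR 0 = 0
So w6 = 0 as required.

A=0, B=1, C=0, D=1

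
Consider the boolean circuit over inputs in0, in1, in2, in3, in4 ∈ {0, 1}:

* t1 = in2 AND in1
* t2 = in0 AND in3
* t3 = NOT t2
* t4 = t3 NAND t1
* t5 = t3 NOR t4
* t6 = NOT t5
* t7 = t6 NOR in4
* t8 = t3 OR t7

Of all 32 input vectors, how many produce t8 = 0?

t8 = t3 OR t7 must be 0, so both t3 = 0 and t7 = 0.
t3 = NOT t2 must be 0, so t2 = 1.
Enumerating the 32 input combinations, 8 give t8 = 0 and 24 give t8 = 1.

8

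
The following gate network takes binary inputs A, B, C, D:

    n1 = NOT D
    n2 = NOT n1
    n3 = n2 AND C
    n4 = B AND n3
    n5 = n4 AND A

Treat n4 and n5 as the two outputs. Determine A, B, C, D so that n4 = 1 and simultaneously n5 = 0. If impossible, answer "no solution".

A=0, B=1, C=1, D=1

Check with A=0, B=1, C=1, D=1:
n1 = NOT D = NOT 1 = 0
n2 = NOT n1 = NOT 0 = 1
n3 = n2 AND C = 1 AND 1 = 1
n4 = B AND n3 = 1 AND 1 = 1
n5 = n4 AND A = 1 AND 0 = 0
So n4 = 1 and n5 = 0.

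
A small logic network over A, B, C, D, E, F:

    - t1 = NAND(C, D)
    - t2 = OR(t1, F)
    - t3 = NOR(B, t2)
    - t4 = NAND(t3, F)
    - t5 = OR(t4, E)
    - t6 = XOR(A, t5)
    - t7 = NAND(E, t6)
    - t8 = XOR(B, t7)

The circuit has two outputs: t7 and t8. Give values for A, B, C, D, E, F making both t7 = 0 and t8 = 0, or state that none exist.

A=0, B=0, C=0, D=1, E=1, F=0

Check with A=0, B=0, C=0, D=1, E=1, F=0:
t1 = NAND(C, D) = NAND(0, 1) = 1
t2 = OR(t1, F) = OR(1, 0) = 1
t3 = NOR(B, t2) = NOR(0, 1) = 0
t4 = NAND(t3, F) = NAND(0, 0) = 1
t5 = OR(t4, E) = OR(1, 1) = 1
t6 = XOR(A, t5) = XOR(0, 1) = 1
t7 = NAND(E, t6) = NAND(1, 1) = 0
t8 = XOR(B, t7) = XOR(0, 0) = 0
So t7 = 0 and t8 = 0.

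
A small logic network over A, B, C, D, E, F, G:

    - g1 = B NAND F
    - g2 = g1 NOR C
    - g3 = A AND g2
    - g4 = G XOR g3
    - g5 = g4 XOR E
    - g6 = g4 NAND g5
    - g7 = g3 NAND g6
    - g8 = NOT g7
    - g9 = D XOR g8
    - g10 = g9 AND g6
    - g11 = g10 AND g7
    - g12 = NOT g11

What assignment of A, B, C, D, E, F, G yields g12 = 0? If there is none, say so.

A=1, B=0, C=0, D=1, E=1, F=0, G=1

Check with A=1, B=0, C=0, D=1, E=1, F=0, G=1:
g1 = B NAND F = 0 NAND 0 = 1
g2 = g1 NOR C = 1 NOR 0 = 0
g3 = A AND g2 = 1 AND 0 = 0
g4 = G XOR g3 = 1 XOR 0 = 1
g5 = g4 XOR E = 1 XOR 1 = 0
g6 = g4 NAND g5 = 1 NAND 0 = 1
g7 = g3 NAND g6 = 0 NAND 1 = 1
g8 = NOT g7 = NOT 1 = 0
g9 = D XOR g8 = 1 XOR 0 = 1
g10 = g9 AND g6 = 1 AND 1 = 1
g11 = g10 AND g7 = 1 AND 1 = 1
g12 = NOT g11 = NOT 1 = 0
So g12 = 0 as required.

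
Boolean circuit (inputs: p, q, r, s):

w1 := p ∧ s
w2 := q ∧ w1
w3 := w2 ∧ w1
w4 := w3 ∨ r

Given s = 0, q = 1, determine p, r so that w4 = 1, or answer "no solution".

p=0, r=1

w4 = w3 ∨ r must be 1, so at least one of w3, r is 1.
Check with s = 0, q = 1 and p=0, r=1:
w1 = p ∧ s = 0 ∧ 0 = 0
w2 = q ∧ w1 = 1 ∧ 0 = 0
w3 = w2 ∧ w1 = 0 ∧ 0 = 0
w4 = w3 ∨ r = 0 ∨ 1 = 1
So w4 = 1.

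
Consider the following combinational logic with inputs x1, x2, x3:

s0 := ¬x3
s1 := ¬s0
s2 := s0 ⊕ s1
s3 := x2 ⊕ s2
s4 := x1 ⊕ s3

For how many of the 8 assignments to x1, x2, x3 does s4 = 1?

s4 = x1 ⊕ s3 must be 1, so x1 and s3 differ.
Enumerating the 8 input combinations, 4 give s4 = 1 and 4 give s4 = 0.

4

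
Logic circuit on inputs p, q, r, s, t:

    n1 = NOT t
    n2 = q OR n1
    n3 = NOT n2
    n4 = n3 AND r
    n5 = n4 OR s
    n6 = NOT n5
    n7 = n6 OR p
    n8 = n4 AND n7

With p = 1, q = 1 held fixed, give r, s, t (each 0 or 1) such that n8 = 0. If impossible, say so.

n8 = n4 AND n7 must be 0, so at least one of n4, n7 is 0.
Check with p = 1, q = 1 and r=0, s=0, t=0:
n1 = NOT t = NOT 0 = 1
n2 = q OR n1 = 1 OR 1 = 1
n3 = NOT n2 = NOT 1 = 0
n4 = n3 AND r = 0 AND 0 = 0
n5 = n4 OR s = 0 OR 0 = 0
n6 = NOT n5 = NOT 0 = 1
n7 = n6 OR p = 1 OR 1 = 1
n8 = n4 AND n7 = 0 AND 1 = 0
So n8 = 0.

r=0, s=0, t=0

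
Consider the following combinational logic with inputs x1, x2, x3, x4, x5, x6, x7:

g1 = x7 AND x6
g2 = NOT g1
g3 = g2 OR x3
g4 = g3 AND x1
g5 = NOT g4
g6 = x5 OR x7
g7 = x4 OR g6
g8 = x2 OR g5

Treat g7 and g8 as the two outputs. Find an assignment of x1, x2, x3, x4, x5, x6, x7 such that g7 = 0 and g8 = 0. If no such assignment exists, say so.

x1=1, x2=0, x3=0, x4=0, x5=0, x6=1, x7=0

Check with x1=1, x2=0, x3=0, x4=0, x5=0, x6=1, x7=0:
g1 = x7 AND x6 = 0 AND 1 = 0
g2 = NOT g1 = NOT 0 = 1
g3 = g2 OR x3 = 1 OR 0 = 1
g4 = g3 AND x1 = 1 AND 1 = 1
g5 = NOT g4 = NOT 1 = 0
g6 = x5 OR x7 = 0 OR 0 = 0
g7 = x4 OR g6 = 0 OR 0 = 0
g8 = x2 OR g5 = 0 OR 0 = 0
So g7 = 0 and g8 = 0.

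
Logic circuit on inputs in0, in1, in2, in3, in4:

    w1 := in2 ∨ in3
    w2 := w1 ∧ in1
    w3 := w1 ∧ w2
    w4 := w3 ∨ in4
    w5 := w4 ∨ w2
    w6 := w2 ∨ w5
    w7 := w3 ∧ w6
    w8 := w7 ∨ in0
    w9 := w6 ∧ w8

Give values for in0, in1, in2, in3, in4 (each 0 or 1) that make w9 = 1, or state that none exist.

Check with in0=0, in1=1, in2=1, in3=1, in4=1:
w1 = in2 ∨ in3 = 1 ∨ 1 = 1
w2 = w1 ∧ in1 = 1 ∧ 1 = 1
w3 = w1 ∧ w2 = 1 ∧ 1 = 1
w4 = w3 ∨ in4 = 1 ∨ 1 = 1
w5 = w4 ∨ w2 = 1 ∨ 1 = 1
w6 = w2 ∨ w5 = 1 ∨ 1 = 1
w7 = w3 ∧ w6 = 1 ∧ 1 = 1
w8 = w7 ∨ in0 = 1 ∨ 0 = 1
w9 = w6 ∧ w8 = 1 ∧ 1 = 1
So w9 = 1 as required.

in0=0, in1=1, in2=1, in3=1, in4=1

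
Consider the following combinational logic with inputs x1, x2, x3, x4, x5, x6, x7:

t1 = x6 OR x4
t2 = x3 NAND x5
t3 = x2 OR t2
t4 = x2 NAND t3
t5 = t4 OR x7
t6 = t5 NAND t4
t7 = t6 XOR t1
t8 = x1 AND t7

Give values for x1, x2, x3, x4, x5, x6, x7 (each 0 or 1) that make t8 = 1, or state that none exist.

x1=1 x2=0 x3=1 x4=0 x5=1 x6=1 x7=0

t8 = x1 AND t7 must be 1, so both x1 = 1 and t7 = 1.
t7 = t6 XOR t1 must be 1, so t6 and t1 differ.
Check with x1=1 x2=0 x3=1 x4=0 x5=1 x6=1 x7=0:
t1 = x6 OR x4 = 1 OR 0 = 1
t2 = x3 NAND x5 = 1 NAND 1 = 0
t3 = x2 OR t2 = 0 OR 0 = 0
t4 = x2 NAND t3 = 0 NAND 0 = 1
t5 = t4 OR x7 = 1 OR 0 = 1
t6 = t5 NAND t4 = 1 NAND 1 = 0
t7 = t6 XOR t1 = 0 XOR 1 = 1
t8 = x1 AND t7 = 1 AND 1 = 1
So t8 = 1 as required.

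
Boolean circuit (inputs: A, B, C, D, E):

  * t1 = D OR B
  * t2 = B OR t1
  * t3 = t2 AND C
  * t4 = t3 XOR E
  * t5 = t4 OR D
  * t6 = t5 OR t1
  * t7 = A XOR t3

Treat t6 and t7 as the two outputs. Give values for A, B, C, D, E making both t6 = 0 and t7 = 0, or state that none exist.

Check with A=0, B=0, C=0, D=0, E=0:
t1 = D OR B = 0 OR 0 = 0
t2 = B OR t1 = 0 OR 0 = 0
t3 = t2 AND C = 0 AND 0 = 0
t4 = t3 XOR E = 0 XOR 0 = 0
t5 = t4 OR D = 0 OR 0 = 0
t6 = t5 OR t1 = 0 OR 0 = 0
t7 = A XOR t3 = 0 XOR 0 = 0
So t6 = 0 and t7 = 0.

A=0, B=0, C=0, D=0, E=0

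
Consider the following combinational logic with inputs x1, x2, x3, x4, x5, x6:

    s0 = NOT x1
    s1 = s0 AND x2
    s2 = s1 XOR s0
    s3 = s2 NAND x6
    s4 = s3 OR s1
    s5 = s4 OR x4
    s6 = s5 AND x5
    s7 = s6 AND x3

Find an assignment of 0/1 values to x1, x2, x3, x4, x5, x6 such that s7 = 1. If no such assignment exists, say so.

s7 = s6 AND x3 must be 1, so both s6 = 1 and x3 = 1.
Check with x1=1, x2=0, x3=1, x4=1, x5=1, x6=1:
s0 = NOT x1 = NOT 1 = 0
s1 = s0 AND x2 = 0 AND 0 = 0
s2 = s1 XOR s0 = 0 XOR 0 = 0
s3 = s2 NAND x6 = 0 NAND 1 = 1
s4 = s3 OR s1 = 1 OR 0 = 1
s5 = s4 OR x4 = 1 OR 1 = 1
s6 = s5 AND x5 = 1 AND 1 = 1
s7 = s6 AND x3 = 1 AND 1 = 1
So s7 = 1 as required.

x1=1, x2=0, x3=1, x4=1, x5=1, x6=1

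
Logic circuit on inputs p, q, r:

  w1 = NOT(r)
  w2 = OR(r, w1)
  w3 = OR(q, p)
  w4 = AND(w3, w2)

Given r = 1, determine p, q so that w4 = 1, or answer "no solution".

p=1, q=0

Check with r = 1 and p=1, q=0:
w1 = NOT(r) = NOT 1 = 0
w2 = OR(r, w1) = OR(1, 0) = 1
w3 = OR(q, p) = OR(0, 1) = 1
w4 = AND(w3, w2) = AND(1, 1) = 1
So w4 = 1.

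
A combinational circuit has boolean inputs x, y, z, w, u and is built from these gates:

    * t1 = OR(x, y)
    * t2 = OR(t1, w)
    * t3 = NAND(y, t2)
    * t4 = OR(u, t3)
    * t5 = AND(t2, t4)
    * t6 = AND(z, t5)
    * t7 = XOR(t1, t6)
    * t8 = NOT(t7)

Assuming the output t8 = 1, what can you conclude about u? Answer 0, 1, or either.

either

Both values of u occur among assignments with t8 = 1:
  u=0: x=0, y=0, z=0, w=0, u=0
  u=1: x=0, y=0, z=0, w=0, u=1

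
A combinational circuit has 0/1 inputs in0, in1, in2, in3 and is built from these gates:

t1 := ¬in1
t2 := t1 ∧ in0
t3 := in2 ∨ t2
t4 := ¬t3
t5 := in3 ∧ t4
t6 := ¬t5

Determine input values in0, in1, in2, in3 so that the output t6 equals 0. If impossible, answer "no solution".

in0=0 in1=0 in2=0 in3=1

t6 = ¬t5 must be 0, so t5 = 1.
Check with in0=0 in1=0 in2=0 in3=1:
t1 = ¬in1 = ¬0 = 1
t2 = t1 ∧ in0 = 1 ∧ 0 = 0
t3 = in2 ∨ t2 = 0 ∨ 0 = 0
t4 = ¬t3 = ¬0 = 1
t5 = in3 ∧ t4 = 1 ∧ 1 = 1
t6 = ¬t5 = ¬1 = 0
So t6 = 0 as required.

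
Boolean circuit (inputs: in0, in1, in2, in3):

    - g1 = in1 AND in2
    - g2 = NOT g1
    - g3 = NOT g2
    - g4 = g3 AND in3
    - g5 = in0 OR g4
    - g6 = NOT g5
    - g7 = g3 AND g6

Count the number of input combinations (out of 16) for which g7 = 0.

15

g7 = g3 AND g6 must be 0, so at least one of g3, g6 is 0.
Enumerating the 16 input combinations, 15 give g7 = 0 and 1 give g7 = 1.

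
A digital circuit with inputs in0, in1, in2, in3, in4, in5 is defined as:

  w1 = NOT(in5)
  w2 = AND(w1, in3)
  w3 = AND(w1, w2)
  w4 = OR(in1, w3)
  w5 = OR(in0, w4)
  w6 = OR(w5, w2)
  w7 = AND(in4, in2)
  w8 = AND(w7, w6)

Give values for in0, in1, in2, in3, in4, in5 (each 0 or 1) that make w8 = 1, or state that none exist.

in0=1, in1=1, in2=1, in3=0, in4=1, in5=0

w8 = AND(w7, w6) must be 1, so both w7 = 1 and w6 = 1.
w7 = AND(in4, in2) must be 1, so both in4 = 1 and in2 = 1.
w6 = OR(w5, w2) must be 1, so at least one of w5, w2 is 1.
Check with in0=1, in1=1, in2=1, in3=0, in4=1, in5=0:
w1 = NOT(in5) = NOT 0 = 1
w2 = AND(w1, in3) = AND(1, 0) = 0
w3 = AND(w1, w2) = AND(1, 0) = 0
w4 = OR(in1, w3) = OR(1, 0) = 1
w5 = OR(in0, w4) = OR(1, 1) = 1
w6 = OR(w5, w2) = OR(1, 0) = 1
w7 = AND(in4, in2) = AND(1, 1) = 1
w8 = AND(w7, w6) = AND(1, 1) = 1
So w8 = 1 as required.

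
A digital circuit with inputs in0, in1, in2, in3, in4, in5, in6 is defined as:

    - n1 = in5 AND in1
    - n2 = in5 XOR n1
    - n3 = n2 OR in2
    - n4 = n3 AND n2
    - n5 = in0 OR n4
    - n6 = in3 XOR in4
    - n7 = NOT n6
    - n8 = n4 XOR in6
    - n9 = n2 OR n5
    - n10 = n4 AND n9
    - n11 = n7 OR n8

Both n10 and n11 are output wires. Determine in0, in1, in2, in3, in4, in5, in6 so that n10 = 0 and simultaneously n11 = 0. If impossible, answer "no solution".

in0=0, in1=0, in2=1, in3=1, in4=0, in5=0, in6=0

Check with in0=0, in1=0, in2=1, in3=1, in4=0, in5=0, in6=0:
n1 = in5 AND in1 = 0 AND 0 = 0
n2 = in5 XOR n1 = 0 XOR 0 = 0
n3 = n2 OR in2 = 0 OR 1 = 1
n4 = n3 AND n2 = 1 AND 0 = 0
n5 = in0 OR n4 = 0 OR 0 = 0
n6 = in3 XOR in4 = 1 XOR 0 = 1
n7 = NOT n6 = NOT 1 = 0
n8 = n4 XOR in6 = 0 XOR 0 = 0
n9 = n2 OR n5 = 0 OR 0 = 0
n10 = n4 AND n9 = 0 AND 0 = 0
n11 = n7 OR n8 = 0 OR 0 = 0
So n10 = 0 and n11 = 0.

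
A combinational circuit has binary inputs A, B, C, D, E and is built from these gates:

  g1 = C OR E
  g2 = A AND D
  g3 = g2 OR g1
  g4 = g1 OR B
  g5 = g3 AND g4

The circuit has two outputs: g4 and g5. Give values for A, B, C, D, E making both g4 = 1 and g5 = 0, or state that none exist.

Check with A=0, B=1, C=0, D=1, E=0:
g1 = C OR E = 0 OR 0 = 0
g2 = A AND D = 0 AND 1 = 0
g3 = g2 OR g1 = 0 OR 0 = 0
g4 = g1 OR B = 0 OR 1 = 1
g5 = g3 AND g4 = 0 AND 1 = 0
So g4 = 1 and g5 = 0.

A=0, B=1, C=0, D=1, E=0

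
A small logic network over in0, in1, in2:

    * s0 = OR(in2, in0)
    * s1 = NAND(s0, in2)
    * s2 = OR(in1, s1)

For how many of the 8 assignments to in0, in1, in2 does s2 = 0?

2

s2 = OR(in1, s1) must be 0, so both in1 = 0 and s1 = 0.
s1 = NAND(s0, in2) must be 0, so both s0 = 1 and in2 = 1.
Enumerating the 8 input combinations, 2 give s2 = 0 and 6 give s2 = 1.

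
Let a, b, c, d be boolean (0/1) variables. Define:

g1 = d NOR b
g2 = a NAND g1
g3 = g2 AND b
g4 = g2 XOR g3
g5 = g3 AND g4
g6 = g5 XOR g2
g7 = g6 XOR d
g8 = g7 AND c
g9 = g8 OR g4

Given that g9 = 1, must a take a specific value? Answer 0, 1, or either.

either

Both values of a occur among assignments with g9 = 1:
  a=0: a=0, b=0, c=0, d=0
  a=1: a=1, b=0, c=0, d=1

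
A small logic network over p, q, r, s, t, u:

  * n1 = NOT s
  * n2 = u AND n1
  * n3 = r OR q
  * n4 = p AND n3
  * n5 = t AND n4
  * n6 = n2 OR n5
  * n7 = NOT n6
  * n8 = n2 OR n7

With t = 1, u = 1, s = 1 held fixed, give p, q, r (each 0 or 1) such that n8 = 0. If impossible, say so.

p=1, q=1, r=1

Check with t = 1, u = 1, s = 1 and p=1, q=1, r=1:
n1 = NOT s = NOT 1 = 0
n2 = u AND n1 = 1 AND 0 = 0
n3 = r OR q = 1 OR 1 = 1
n4 = p AND n3 = 1 AND 1 = 1
n5 = t AND n4 = 1 AND 1 = 1
n6 = n2 OR n5 = 0 OR 1 = 1
n7 = NOT n6 = NOT 1 = 0
n8 = n2 OR n7 = 0 OR 0 = 0
So n8 = 0.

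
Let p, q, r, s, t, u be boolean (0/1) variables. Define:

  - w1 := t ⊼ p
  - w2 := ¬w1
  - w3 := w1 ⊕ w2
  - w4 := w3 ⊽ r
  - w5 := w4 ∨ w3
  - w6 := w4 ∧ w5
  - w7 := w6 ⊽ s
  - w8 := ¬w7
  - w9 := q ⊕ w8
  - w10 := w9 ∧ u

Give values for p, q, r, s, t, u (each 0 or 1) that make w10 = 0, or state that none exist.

p=1, q=1, r=1, s=0, t=0, u=0

w10 = w9 ∧ u must be 0, so at least one of w9, u is 0.
Check with p=1, q=1, r=1, s=0, t=0, u=0:
w1 = t ⊼ p = 0 ⊼ 1 = 1
w2 = ¬w1 = ¬1 = 0
w3 = w1 ⊕ w2 = 1 ⊕ 0 = 1
w4 = w3 ⊽ r = 1 ⊽ 1 = 0
w5 = w4 ∨ w3 = 0 ∨ 1 = 1
w6 = w4 ∧ w5 = 0 ∧ 1 = 0
w7 = w6 ⊽ s = 0 ⊽ 0 = 1
w8 = ¬w7 = ¬1 = 0
w9 = q ⊕ w8 = 1 ⊕ 0 = 1
w10 = w9 ∧ u = 1 ∧ 0 = 0
So w10 = 0 as required.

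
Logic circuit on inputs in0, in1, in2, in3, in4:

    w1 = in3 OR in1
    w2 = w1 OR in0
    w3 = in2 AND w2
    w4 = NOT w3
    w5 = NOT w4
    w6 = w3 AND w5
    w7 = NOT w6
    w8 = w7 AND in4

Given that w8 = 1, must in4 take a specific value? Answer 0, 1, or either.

1

w8 = w7 AND in4 must be 1, so both w7 = 1 and in4 = 1.
w7 = NOT w6 must be 1, so w6 = 0.
Every assignment with w8 = 1 has in4 = 1; there are 9 such assignment(s).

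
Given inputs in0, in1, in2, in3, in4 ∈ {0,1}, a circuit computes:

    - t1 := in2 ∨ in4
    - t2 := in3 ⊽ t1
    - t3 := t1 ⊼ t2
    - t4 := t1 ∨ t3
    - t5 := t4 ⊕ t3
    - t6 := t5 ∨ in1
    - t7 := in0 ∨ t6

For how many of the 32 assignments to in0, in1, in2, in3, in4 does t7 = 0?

t7 = in0 ∨ t6 must be 0, so both in0 = 0 and t6 = 0.
Enumerating the 32 input combinations, 8 give t7 = 0 and 24 give t7 = 1.

8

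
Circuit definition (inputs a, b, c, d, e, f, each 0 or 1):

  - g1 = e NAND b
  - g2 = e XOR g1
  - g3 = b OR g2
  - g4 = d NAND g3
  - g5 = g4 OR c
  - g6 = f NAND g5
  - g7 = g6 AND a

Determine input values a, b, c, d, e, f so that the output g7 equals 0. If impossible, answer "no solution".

g7 = g6 AND a must be 0, so at least one of g6, a is 0.
Check with a=0, b=0, c=1, d=1, e=0, f=1:
g1 = e NAND b = 0 NAND 0 = 1
g2 = e XOR g1 = 0 XOR 1 = 1
g3 = b OR g2 = 0 OR 1 = 1
g4 = d NAND g3 = 1 NAND 1 = 0
g5 = g4 OR c = 0 OR 1 = 1
g6 = f NAND g5 = 1 NAND 1 = 0
g7 = g6 AND a = 0 AND 0 = 0
So g7 = 0 as required.

a=0, b=0, c=1, d=1, e=0, f=1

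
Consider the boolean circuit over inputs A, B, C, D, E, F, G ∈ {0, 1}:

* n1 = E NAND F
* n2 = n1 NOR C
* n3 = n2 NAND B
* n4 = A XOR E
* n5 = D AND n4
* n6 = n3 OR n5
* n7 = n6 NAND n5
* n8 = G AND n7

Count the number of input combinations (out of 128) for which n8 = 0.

80

n8 = G AND n7 must be 0, so at least one of G, n7 is 0.
Enumerating the 128 input combinations, 80 give n8 = 0 and 48 give n8 = 1.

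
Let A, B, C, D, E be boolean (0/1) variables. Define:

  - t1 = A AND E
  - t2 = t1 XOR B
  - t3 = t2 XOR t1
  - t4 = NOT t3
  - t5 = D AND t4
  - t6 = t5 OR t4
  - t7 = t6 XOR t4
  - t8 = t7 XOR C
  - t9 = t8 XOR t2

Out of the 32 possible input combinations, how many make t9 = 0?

16

t9 = t8 XOR t2 must be 0, so t8 and t2 are equal.
Enumerating the 32 input combinations, 16 give t9 = 0 and 16 give t9 = 1.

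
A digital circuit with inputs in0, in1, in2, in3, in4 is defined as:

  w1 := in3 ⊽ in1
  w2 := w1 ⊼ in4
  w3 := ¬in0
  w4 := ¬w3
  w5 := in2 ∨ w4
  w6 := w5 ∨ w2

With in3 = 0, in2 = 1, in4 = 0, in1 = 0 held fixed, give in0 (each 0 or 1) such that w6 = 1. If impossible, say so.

in0=0

Check with in3 = 0, in2 = 1, in4 = 0, in1 = 0 and in0=0:
w1 = in3 ⊽ in1 = 0 ⊽ 0 = 1
w2 = w1 ⊼ in4 = 1 ⊼ 0 = 1
w3 = ¬in0 = ¬0 = 1
w4 = ¬w3 = ¬1 = 0
w5 = in2 ∨ w4 = 1 ∨ 0 = 1
w6 = w5 ∨ w2 = 1 ∨ 1 = 1
So w6 = 1.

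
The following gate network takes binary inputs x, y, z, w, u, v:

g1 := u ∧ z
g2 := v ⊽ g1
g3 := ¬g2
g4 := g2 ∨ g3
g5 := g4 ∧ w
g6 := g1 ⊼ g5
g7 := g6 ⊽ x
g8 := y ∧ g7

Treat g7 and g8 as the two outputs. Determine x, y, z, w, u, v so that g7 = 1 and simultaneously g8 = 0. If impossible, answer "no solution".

Check with x=0, y=0, z=1, w=1, u=1, v=0:
g1 = u ∧ z = 1 ∧ 1 = 1
g2 = v ⊽ g1 = 0 ⊽ 1 = 0
g3 = ¬g2 = ¬0 = 1
g4 = g2 ∨ g3 = 0 ∨ 1 = 1
g5 = g4 ∧ w = 1 ∧ 1 = 1
g6 = g1 ⊼ g5 = 1 ⊼ 1 = 0
g7 = g6 ⊽ x = 0 ⊽ 0 = 1
g8 = y ∧ g7 = 0 ∧ 1 = 0
So g7 = 1 and g8 = 0.

x=0, y=0, z=1, w=1, u=1, v=0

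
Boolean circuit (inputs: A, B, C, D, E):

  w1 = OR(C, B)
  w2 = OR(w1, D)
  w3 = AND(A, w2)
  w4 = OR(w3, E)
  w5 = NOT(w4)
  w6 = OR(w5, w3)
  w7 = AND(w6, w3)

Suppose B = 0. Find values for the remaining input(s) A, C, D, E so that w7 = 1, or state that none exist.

A=1, C=1, D=1, E=1

w7 = AND(w6, w3) must be 1, so both w6 = 1 and w3 = 1.
w6 = OR(w5, w3) must be 1, so at least one of w5, w3 is 1.
Check with B = 0 and A=1, C=1, D=1, E=1:
w1 = OR(C, B) = OR(1, 0) = 1
w2 = OR(w1, D) = OR(1, 1) = 1
w3 = AND(A, w2) = AND(1, 1) = 1
w4 = OR(w3, E) = OR(1, 1) = 1
w5 = NOT(w4) = NOT 1 = 0
w6 = OR(w5, w3) = OR(0, 1) = 1
w7 = AND(w6, w3) = AND(1, 1) = 1
So w7 = 1.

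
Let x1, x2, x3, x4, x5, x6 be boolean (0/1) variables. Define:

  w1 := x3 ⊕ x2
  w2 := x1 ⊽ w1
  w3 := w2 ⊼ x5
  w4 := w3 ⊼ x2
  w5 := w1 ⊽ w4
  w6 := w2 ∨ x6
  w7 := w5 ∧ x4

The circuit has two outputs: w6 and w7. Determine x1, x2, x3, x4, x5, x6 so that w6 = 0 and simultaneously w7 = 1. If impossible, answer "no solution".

x1=1, x2=1, x3=1, x4=1, x5=1, x6=0

Check with x1=1, x2=1, x3=1, x4=1, x5=1, x6=0:
w1 = x3 ⊕ x2 = 1 ⊕ 1 = 0
w2 = x1 ⊽ w1 = 1 ⊽ 0 = 0
w3 = w2 ⊼ x5 = 0 ⊼ 1 = 1
w4 = w3 ⊼ x2 = 1 ⊼ 1 = 0
w5 = w1 ⊽ w4 = 0 ⊽ 0 = 1
w6 = w2 ∨ x6 = 0 ∨ 0 = 0
w7 = w5 ∧ x4 = 1 ∧ 1 = 1
So w6 = 0 and w7 = 1.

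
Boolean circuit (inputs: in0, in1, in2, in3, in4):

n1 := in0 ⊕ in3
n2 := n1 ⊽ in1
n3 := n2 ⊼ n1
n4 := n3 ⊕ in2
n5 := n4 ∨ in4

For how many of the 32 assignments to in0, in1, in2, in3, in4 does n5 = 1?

n5 = n4 ∨ in4 must be 1, so at least one of n4, in4 is 1.
Enumerating the 32 input combinations, 24 give n5 = 1 and 8 give n5 = 0.

24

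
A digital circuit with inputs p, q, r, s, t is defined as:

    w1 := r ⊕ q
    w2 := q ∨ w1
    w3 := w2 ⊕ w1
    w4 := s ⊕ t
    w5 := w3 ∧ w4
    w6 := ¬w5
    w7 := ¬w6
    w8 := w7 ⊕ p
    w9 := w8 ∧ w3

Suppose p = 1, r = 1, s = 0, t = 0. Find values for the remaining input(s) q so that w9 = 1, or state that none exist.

q=1

Check with p = 1, r = 1, s = 0, t = 0 and q=1:
w1 = r ⊕ q = 1 ⊕ 1 = 0
w2 = q ∨ w1 = 1 ∨ 0 = 1
w3 = w2 ⊕ w1 = 1 ⊕ 0 = 1
w4 = s ⊕ t = 0 ⊕ 0 = 0
w5 = w3 ∧ w4 = 1 ∧ 0 = 0
w6 = ¬w5 = ¬0 = 1
w7 = ¬w6 = ¬1 = 0
w8 = w7 ⊕ p = 0 ⊕ 1 = 1
w9 = w8 ∧ w3 = 1 ∧ 1 = 1
So w9 = 1.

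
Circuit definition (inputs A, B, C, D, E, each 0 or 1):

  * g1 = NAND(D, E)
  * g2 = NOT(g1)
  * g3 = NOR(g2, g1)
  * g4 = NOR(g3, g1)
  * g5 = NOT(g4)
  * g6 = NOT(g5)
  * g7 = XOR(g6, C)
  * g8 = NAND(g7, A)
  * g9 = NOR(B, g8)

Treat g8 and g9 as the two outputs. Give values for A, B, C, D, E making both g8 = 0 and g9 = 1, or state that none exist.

A=1, B=0, C=1, D=0, E=0

Check with A=1, B=0, C=1, D=0, E=0:
g1 = NAND(D, E) = NAND(0, 0) = 1
g2 = NOT(g1) = NOT 1 = 0
g3 = NOR(g2, g1) = NOR(0, 1) = 0
g4 = NOR(g3, g1) = NOR(0, 1) = 0
g5 = NOT(g4) = NOT 0 = 1
g6 = NOT(g5) = NOT 1 = 0
g7 = XOR(g6, C) = XOR(0, 1) = 1
g8 = NAND(g7, A) = NAND(1, 1) = 0
g9 = NOR(B, g8) = NOR(0, 0) = 1
So g8 = 0 and g9 = 1.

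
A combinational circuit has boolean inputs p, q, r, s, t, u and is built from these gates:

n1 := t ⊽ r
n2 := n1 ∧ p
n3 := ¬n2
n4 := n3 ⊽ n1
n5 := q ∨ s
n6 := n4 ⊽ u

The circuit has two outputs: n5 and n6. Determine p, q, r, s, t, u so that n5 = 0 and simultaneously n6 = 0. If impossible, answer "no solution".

Check with p=1, q=0, r=1, s=0, t=0, u=1:
n1 = t ⊽ r = 0 ⊽ 1 = 0
n2 = n1 ∧ p = 0 ∧ 1 = 0
n3 = ¬n2 = ¬0 = 1
n4 = n3 ⊽ n1 = 1 ⊽ 0 = 0
n5 = q ∨ s = 0 ∨ 0 = 0
n6 = n4 ⊽ u = 0 ⊽ 1 = 0
So n5 = 0 and n6 = 0.

p=1, q=0, r=1, s=0, t=0, u=1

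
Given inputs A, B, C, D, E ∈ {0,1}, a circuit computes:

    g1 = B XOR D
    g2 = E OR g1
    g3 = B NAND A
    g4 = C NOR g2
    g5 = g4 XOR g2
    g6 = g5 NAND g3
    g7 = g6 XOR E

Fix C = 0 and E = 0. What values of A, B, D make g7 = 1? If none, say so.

g7 = g6 XOR E must be 1, so g6 and E differ.
Check with C = 0 and E = 0 and A=1, B=1, D=0:
g1 = B XOR D = 1 XOR 0 = 1
g2 = E OR g1 = 0 OR 1 = 1
g3 = B NAND A = 1 NAND 1 = 0
g4 = C NOR g2 = 0 NOR 1 = 0
g5 = g4 XOR g2 = 0 XOR 1 = 1
g6 = g5 NAND g3 = 1 NAND 0 = 1
g7 = g6 XOR E = 1 XOR 0 = 1
So g7 = 1.

A=1, B=1, D=0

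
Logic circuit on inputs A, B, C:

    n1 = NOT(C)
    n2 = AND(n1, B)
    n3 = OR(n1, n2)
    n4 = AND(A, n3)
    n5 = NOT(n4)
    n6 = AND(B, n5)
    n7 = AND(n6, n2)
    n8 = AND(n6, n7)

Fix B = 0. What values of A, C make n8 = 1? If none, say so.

no solution exists

With B = 0 fixed, none of the 4 settings of A, C give n8 = 1.
For example, with A=1, C=0:
n1 = NOT(C) = NOT 0 = 1
n2 = AND(n1, B) = AND(1, 0) = 0
n3 = OR(n1, n2) = OR(1, 0) = 1
n4 = AND(A, n3) = AND(1, 1) = 1
n5 = NOT(n4) = NOT 1 = 0
n6 = AND(B, n5) = AND(0, 0) = 0
n7 = AND(n6, n2) = AND(0, 0) = 0
n8 = AND(n6, n7) = AND(0, 0) = 0
giving n8 = 0 ≠ 1.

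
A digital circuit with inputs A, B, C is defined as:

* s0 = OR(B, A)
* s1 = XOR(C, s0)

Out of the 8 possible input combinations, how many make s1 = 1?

4

s1 = XOR(C, s0) must be 1, so C and s0 differ.
Satisfying assignments:
  A=0, B=0, C=1
  A=0, B=1, C=0
  A=1, B=0, C=0
  A=1, B=1, C=0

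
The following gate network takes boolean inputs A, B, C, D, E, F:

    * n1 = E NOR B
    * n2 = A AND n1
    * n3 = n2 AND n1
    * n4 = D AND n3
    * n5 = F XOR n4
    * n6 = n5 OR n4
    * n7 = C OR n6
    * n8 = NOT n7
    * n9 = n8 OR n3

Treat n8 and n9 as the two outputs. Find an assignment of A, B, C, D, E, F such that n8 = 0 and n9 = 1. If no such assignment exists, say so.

A=1, B=0, C=1, D=1, E=0, F=1

Check with A=1, B=0, C=1, D=1, E=0, F=1:
n1 = E NOR B = 0 NOR 0 = 1
n2 = A AND n1 = 1 AND 1 = 1
n3 = n2 AND n1 = 1 AND 1 = 1
n4 = D AND n3 = 1 AND 1 = 1
n5 = F XOR n4 = 1 XOR 1 = 0
n6 = n5 OR n4 = 0 OR 1 = 1
n7 = C OR n6 = 1 OR 1 = 1
n8 = NOT n7 = NOT 1 = 0
n9 = n8 OR n3 = 0 OR 1 = 1
So n8 = 0 and n9 = 1.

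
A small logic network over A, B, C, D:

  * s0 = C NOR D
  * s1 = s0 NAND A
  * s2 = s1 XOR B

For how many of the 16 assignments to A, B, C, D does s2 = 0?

s2 = s1 XOR B must be 0, so s1 and B are equal.
Enumerating the 16 input combinations, 8 give s2 = 0 and 8 give s2 = 1.

8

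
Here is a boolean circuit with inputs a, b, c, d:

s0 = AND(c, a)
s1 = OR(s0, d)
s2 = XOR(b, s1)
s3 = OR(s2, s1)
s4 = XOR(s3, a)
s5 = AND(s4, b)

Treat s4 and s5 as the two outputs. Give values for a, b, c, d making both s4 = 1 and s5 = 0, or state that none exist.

Check with a=1, b=0, c=0, d=0:
s0 = AND(c, a) = AND(0, 1) = 0
s1 = OR(s0, d) = OR(0, 0) = 0
s2 = XOR(b, s1) = XOR(0, 0) = 0
s3 = OR(s2, s1) = OR(0, 0) = 0
s4 = XOR(s3, a) = XOR(0, 1) = 1
s5 = AND(s4, b) = AND(1, 0) = 0
So s4 = 1 and s5 = 0.

a=1, b=0, c=0, d=0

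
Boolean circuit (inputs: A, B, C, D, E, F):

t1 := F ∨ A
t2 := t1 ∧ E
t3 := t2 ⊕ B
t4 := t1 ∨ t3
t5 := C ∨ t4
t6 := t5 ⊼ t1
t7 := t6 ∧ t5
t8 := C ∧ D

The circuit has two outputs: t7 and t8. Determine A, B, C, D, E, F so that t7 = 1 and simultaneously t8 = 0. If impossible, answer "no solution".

A=0, B=1, C=1, D=0, E=1, F=0

Check with A=0, B=1, C=1, D=0, E=1, F=0:
t1 = F ∨ A = 0 ∨ 0 = 0
t2 = t1 ∧ E = 0 ∧ 1 = 0
t3 = t2 ⊕ B = 0 ⊕ 1 = 1
t4 = t1 ∨ t3 = 0 ∨ 1 = 1
t5 = C ∨ t4 = 1 ∨ 1 = 1
t6 = t5 ⊼ t1 = 1 ⊼ 0 = 1
t7 = t6 ∧ t5 = 1 ∧ 1 = 1
t8 = C ∧ D = 1 ∧ 0 = 0
So t7 = 1 and t8 = 0.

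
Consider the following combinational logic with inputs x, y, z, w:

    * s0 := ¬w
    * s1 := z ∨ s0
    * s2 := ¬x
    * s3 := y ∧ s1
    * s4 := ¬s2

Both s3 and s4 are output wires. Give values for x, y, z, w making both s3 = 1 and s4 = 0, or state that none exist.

Check with x=0, y=1, z=1, w=1:
s0 = ¬w = ¬1 = 0
s1 = z ∨ s0 = 1 ∨ 0 = 1
s2 = ¬x = ¬0 = 1
s3 = y ∧ s1 = 1 ∧ 1 = 1
s4 = ¬s2 = ¬1 = 0
So s3 = 1 and s4 = 0.

x=0, y=1, z=1, w=1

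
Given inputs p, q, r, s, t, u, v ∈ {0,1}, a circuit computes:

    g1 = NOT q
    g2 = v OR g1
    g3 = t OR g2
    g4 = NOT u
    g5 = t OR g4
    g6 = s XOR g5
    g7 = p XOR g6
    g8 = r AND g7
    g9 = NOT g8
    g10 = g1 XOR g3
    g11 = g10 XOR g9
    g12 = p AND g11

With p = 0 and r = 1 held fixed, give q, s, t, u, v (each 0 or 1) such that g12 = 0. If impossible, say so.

Check with p = 0 and r = 1 and q=0, s=1, t=0, u=1, v=0:
g1 = NOT q = NOT 0 = 1
g2 = v OR g1 = 0 OR 1 = 1
g3 = t OR g2 = 0 OR 1 = 1
g4 = NOT u = NOT 1 = 0
g5 = t OR g4 = 0 OR 0 = 0
g6 = s XOR g5 = 1 XOR 0 = 1
g7 = p XOR g6 = 0 XOR 1 = 1
g8 = r AND g7 = 1 AND 1 = 1
g9 = NOT g8 = NOT 1 = 0
g10 = g1 XOR g3 = 1 XOR 1 = 0
g11 = g10 XOR g9 = 0 XOR 0 = 0
g12 = p AND g11 = 0 AND 0 = 0
So g12 = 0.

q=0, s=1, t=0, u=1, v=0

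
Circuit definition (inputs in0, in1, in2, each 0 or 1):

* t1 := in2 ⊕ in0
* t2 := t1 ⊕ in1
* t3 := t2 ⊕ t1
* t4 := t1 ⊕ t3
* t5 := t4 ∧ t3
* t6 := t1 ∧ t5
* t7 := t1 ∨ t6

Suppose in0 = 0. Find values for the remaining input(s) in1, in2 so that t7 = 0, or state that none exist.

in1=1, in2=0

t7 = t1 ∨ t6 must be 0, so both t1 = 0 and t6 = 0.
t1 = in2 ⊕ in0 must be 0, so in2 and in0 are equal.
Check with in0 = 0 and in1=1, in2=0:
t1 = in2 ⊕ in0 = 0 ⊕ 0 = 0
t2 = t1 ⊕ in1 = 0 ⊕ 1 = 1
t3 = t2 ⊕ t1 = 1 ⊕ 0 = 1
t4 = t1 ⊕ t3 = 0 ⊕ 1 = 1
t5 = t4 ∧ t3 = 1 ∧ 1 = 1
t6 = t1 ∧ t5 = 0 ∧ 1 = 0
t7 = t1 ∨ t6 = 0 ∨ 0 = 0
So t7 = 0.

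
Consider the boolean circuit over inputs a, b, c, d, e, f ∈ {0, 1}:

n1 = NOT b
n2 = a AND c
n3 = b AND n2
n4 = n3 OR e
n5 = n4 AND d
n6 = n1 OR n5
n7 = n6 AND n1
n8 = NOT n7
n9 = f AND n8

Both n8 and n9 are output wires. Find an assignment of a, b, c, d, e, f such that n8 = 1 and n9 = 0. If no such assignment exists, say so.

a=0 b=1 c=0 d=1 e=1 f=0

Check with a=0 b=1 c=0 d=1 e=1 f=0:
n1 = NOT b = NOT 1 = 0
n2 = a AND c = 0 AND 0 = 0
n3 = b AND n2 = 1 AND 0 = 0
n4 = n3 OR e = 0 OR 1 = 1
n5 = n4 AND d = 1 AND 1 = 1
n6 = n1 OR n5 = 0 OR 1 = 1
n7 = n6 AND n1 = 1 AND 0 = 0
n8 = NOT n7 = NOT 0 = 1
n9 = f AND n8 = 0 AND 1 = 0
So n8 = 1 and n9 = 0.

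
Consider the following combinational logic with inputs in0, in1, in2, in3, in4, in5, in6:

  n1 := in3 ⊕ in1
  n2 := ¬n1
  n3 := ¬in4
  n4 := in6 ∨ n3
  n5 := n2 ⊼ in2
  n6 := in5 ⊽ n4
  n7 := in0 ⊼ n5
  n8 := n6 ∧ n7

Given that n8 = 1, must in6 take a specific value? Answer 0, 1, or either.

0

n8 = n6 ∧ n7 must be 1, so both n6 = 1 and n7 = 1.
n6 = in5 ⊽ n4 must be 1, so both in5 = 0 and n4 = 0.
Every assignment with n8 = 1 has in6 = 0; there are 10 such assignment(s).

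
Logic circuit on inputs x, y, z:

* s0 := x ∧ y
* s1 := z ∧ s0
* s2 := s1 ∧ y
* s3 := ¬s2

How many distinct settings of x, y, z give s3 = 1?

7

s3 = ¬s2 must be 1, so s2 = 0.
s2 = s1 ∧ y must be 0, so at least one of s1, y is 0.
Enumerating the 8 input combinations, 7 give s3 = 1 and 1 give s3 = 0.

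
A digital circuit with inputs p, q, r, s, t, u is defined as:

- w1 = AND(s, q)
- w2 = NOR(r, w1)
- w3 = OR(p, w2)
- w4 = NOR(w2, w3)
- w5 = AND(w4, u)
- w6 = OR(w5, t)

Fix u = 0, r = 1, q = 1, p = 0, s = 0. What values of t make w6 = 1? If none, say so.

t=1

w6 = OR(w5, t) must be 1, so at least one of w5, t is 1.
Check with u = 0, r = 1, q = 1, p = 0, s = 0 and t=1:
w1 = AND(s, q) = AND(0, 1) = 0
w2 = NOR(r, w1) = NOR(1, 0) = 0
w3 = OR(p, w2) = OR(0, 0) = 0
w4 = NOR(w2, w3) = NOR(0, 0) = 1
w5 = AND(w4, u) = AND(1, 0) = 0
w6 = OR(w5, t) = OR(0, 1) = 1
So w6 = 1.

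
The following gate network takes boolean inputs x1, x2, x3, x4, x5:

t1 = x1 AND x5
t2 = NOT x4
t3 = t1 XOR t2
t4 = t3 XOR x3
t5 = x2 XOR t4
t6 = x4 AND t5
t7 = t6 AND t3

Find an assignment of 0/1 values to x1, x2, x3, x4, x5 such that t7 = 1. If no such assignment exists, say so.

x1=1, x2=1, x3=1, x4=1, x5=1

t7 = t6 AND t3 must be 1, so both t6 = 1 and t3 = 1.
Check with x1=1, x2=1, x3=1, x4=1, x5=1:
t1 = x1 AND x5 = 1 AND 1 = 1
t2 = NOT x4 = NOT 1 = 0
t3 = t1 XOR t2 = 1 XOR 0 = 1
t4 = t3 XOR x3 = 1 XOR 1 = 0
t5 = x2 XOR t4 = 1 XOR 0 = 1
t6 = x4 AND t5 = 1 AND 1 = 1
t7 = t6 AND t3 = 1 AND 1 = 1
So t7 = 1 as required.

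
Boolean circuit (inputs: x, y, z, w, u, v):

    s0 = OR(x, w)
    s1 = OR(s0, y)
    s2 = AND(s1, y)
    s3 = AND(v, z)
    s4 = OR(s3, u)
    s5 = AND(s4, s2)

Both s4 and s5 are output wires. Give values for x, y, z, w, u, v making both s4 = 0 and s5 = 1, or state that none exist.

Across all 64 input combinations, none give both s4 = 0 and s5 = 1.

no solution exists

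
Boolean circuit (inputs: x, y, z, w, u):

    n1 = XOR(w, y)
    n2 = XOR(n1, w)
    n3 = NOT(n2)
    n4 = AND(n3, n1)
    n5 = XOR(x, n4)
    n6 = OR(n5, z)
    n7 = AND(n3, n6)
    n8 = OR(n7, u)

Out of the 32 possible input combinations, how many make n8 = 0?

10

n8 = OR(n7, u) must be 0, so both n7 = 0 and u = 0.
n7 = AND(n3, n6) must be 0, so at least one of n3, n6 is 0.
Enumerating the 32 input combinations, 10 give n8 = 0 and 22 give n8 = 1.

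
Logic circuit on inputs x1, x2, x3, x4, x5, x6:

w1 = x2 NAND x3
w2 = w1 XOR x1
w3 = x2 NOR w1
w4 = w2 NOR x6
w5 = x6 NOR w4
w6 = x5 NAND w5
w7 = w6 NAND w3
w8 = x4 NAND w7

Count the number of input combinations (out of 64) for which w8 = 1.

32

w8 = x4 NAND w7 must be 1, so at least one of x4, w7 is 0.
Enumerating the 64 input combinations, 32 give w8 = 1 and 32 give w8 = 0.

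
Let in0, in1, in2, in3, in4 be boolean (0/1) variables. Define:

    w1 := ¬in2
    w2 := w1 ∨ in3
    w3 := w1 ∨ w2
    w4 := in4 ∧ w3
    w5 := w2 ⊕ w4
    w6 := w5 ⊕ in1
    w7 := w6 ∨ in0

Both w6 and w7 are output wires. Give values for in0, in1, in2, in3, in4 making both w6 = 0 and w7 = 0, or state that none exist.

in0=0, in1=1, in2=0, in3=0, in4=0

Check with in0=0, in1=1, in2=0, in3=0, in4=0:
w1 = ¬in2 = ¬0 = 1
w2 = w1 ∨ in3 = 1 ∨ 0 = 1
w3 = w1 ∨ w2 = 1 ∨ 1 = 1
w4 = in4 ∧ w3 = 0 ∧ 1 = 0
w5 = w2 ⊕ w4 = 1 ⊕ 0 = 1
w6 = w5 ⊕ in1 = 1 ⊕ 1 = 0
w7 = w6 ∨ in0 = 0 ∨ 0 = 0
So w6 = 0 and w7 = 0.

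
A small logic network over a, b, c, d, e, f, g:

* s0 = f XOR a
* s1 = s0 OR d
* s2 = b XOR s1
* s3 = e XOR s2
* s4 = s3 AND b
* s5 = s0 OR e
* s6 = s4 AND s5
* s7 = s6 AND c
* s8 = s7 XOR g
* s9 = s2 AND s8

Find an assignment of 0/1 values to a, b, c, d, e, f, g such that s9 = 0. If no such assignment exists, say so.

a=0, b=0, c=0, d=1, e=0, f=0, g=0

Check with a=0, b=0, c=0, d=1, e=0, f=0, g=0:
s0 = f XOR a = 0 XOR 0 = 0
s1 = s0 OR d = 0 OR 1 = 1
s2 = b XOR s1 = 0 XOR 1 = 1
s3 = e XOR s2 = 0 XOR 1 = 1
s4 = s3 AND b = 1 AND 0 = 0
s5 = s0 OR e = 0 OR 0 = 0
s6 = s4 AND s5 = 0 AND 0 = 0
s7 = s6 AND c = 0 AND 0 = 0
s8 = s7 XOR g = 0 XOR 0 = 0
s9 = s2 AND s8 = 1 AND 0 = 0
So s9 = 0 as required.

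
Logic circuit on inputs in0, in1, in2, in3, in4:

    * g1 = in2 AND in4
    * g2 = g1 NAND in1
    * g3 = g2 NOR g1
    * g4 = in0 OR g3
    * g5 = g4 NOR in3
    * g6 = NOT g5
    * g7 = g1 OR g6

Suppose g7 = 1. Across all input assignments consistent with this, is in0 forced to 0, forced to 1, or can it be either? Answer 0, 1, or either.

either

Both values of in0 occur among assignments with g7 = 1:
  in0=0: in0=0, in1=0, in2=0, in3=1, in4=0
  in0=1: in0=1, in1=0, in2=0, in3=0, in4=0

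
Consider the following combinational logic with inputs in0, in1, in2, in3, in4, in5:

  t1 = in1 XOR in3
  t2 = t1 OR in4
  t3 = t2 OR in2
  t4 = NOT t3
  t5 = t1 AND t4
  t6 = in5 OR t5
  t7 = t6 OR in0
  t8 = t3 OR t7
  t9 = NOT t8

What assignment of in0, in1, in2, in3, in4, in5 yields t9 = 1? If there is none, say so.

t9 = NOT t8 must be 1, so t8 = 0.
Check with in0=0, in1=1, in2=0, in3=1, in4=0, in5=0:
t1 = in1 XOR in3 = 1 XOR 1 = 0
t2 = t1 OR in4 = 0 OR 0 = 0
t3 = t2 OR in2 = 0 OR 0 = 0
t4 = NOT t3 = NOT 0 = 1
t5 = t1 AND t4 = 0 AND 1 = 0
t6 = in5 OR t5 = 0 OR 0 = 0
t7 = t6 OR in0 = 0 OR 0 = 0
t8 = t3 OR t7 = 0 OR 0 = 0
t9 = NOT t8 = NOT 0 = 1
So t9 = 1 as required.

in0=0, in1=1, in2=0, in3=1, in4=0, in5=0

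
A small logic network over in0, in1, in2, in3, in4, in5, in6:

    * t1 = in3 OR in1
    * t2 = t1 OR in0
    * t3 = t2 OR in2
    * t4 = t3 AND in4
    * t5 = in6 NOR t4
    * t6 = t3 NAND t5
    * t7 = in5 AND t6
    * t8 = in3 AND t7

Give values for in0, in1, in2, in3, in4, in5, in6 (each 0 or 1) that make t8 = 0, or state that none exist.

in0=1, in1=1, in2=1, in3=0, in4=0, in5=0, in6=1

t8 = in3 AND t7 must be 0, so at least one of in3, t7 is 0.
Check with in0=1, in1=1, in2=1, in3=0, in4=0, in5=0, in6=1:
t1 = in3 OR in1 = 0 OR 1 = 1
t2 = t1 OR in0 = 1 OR 1 = 1
t3 = t2 OR in2 = 1 OR 1 = 1
t4 = t3 AND in4 = 1 AND 0 = 0
t5 = in6 NOR t4 = 1 NOR 0 = 0
t6 = t3 NAND t5 = 1 NAND 0 = 1
t7 = in5 AND t6 = 0 AND 1 = 0
t8 = in3 AND t7 = 0 AND 0 = 0
So t8 = 0 as required.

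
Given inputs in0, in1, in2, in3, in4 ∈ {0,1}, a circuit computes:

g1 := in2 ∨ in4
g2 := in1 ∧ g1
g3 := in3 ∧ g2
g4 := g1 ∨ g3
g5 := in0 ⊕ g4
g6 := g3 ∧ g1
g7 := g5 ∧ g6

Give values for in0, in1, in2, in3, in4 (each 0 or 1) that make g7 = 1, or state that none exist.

Check with in0=0 in1=1 in2=1 in3=1 in4=0:
g1 = in2 ∨ in4 = 1 ∨ 0 = 1
g2 = in1 ∧ g1 = 1 ∧ 1 = 1
g3 = in3 ∧ g2 = 1 ∧ 1 = 1
g4 = g1 ∨ g3 = 1 ∨ 1 = 1
g5 = in0 ⊕ g4 = 0 ⊕ 1 = 1
g6 = g3 ∧ g1 = 1 ∧ 1 = 1
g7 = g5 ∧ g6 = 1 ∧ 1 = 1
So g7 = 1 as required.

in0=0 in1=1 in2=1 in3=1 in4=0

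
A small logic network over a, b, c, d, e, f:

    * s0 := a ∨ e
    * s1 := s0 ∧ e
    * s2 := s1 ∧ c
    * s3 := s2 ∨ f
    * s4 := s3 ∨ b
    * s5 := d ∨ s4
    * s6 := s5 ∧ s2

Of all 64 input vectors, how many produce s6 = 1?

16

s6 = s5 ∧ s2 must be 1, so both s5 = 1 and s2 = 1.
s5 = d ∨ s4 must be 1, so at least one of d, s4 is 1.
Enumerating the 64 input combinations, 16 give s6 = 1 and 48 give s6 = 0.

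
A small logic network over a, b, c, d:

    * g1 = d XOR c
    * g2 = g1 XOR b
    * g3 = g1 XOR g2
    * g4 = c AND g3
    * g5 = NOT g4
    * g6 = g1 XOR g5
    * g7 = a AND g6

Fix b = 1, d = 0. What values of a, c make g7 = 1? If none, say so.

g7 = a AND g6 must be 1, so both a = 1 and g6 = 1.
g6 = g1 XOR g5 must be 1, so g1 and g5 differ.
Check with b = 1, d = 0 and a=1, c=1:
g1 = d XOR c = 0 XOR 1 = 1
g2 = g1 XOR b = 1 XOR 1 = 0
g3 = g1 XOR g2 = 1 XOR 0 = 1
g4 = c AND g3 = 1 AND 1 = 1
g5 = NOT g4 = NOT 1 = 0
g6 = g1 XOR g5 = 1 XOR 0 = 1
g7 = a AND g6 = 1 AND 1 = 1
So g7 = 1.

a=1 c=1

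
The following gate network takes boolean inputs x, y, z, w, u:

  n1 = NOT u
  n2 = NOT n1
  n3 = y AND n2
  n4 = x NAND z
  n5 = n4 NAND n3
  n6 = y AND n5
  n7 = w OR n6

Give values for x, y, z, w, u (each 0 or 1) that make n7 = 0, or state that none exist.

x=0 y=0 z=0 w=0 u=1

Check with x=0 y=0 z=0 w=0 u=1:
n1 = NOT u = NOT 1 = 0
n2 = NOT n1 = NOT 0 = 1
n3 = y AND n2 = 0 AND 1 = 0
n4 = x NAND z = 0 NAND 0 = 1
n5 = n4 NAND n3 = 1 NAND 0 = 1
n6 = y AND n5 = 0 AND 1 = 0
n7 = w OR n6 = 0 OR 0 = 0
So n7 = 0 as required.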